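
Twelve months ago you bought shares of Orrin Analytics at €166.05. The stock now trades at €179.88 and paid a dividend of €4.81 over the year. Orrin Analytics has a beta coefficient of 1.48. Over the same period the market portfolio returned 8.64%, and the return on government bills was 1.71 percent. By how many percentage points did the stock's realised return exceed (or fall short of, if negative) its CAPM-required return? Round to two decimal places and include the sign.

Realised HPR = (P1 + D1 − P0) / P0 = (179.88 + 4.81 − 166.05) / 166.05 = 18.64 / 166.05 = 11.2255%
MRP = 8.64% − 1.71% = 6.93%
CAPM required = R_f + β·MRP = 1.71% + 1.48 × 6.93% = 11.9664%
α = realised − required = 11.2255% − 11.9664% = -0.74%

-0.74%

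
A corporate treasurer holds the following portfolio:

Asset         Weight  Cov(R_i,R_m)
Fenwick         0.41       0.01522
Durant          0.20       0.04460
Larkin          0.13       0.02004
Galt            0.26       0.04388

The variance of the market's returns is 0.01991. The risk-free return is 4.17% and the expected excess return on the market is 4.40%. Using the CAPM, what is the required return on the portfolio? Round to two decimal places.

10.62%

β_Fenwick = 0.01522 / 0.01991 = 0.7644
β_Durant = 0.04460 / 0.01991 = 2.2401
β_Larkin = 0.02004 / 0.01991 = 1.0065
β_Galt = 0.04388 / 0.01991 = 2.2039
β_P = Σ w_i β_i = 0.41×0.7644 + 0.20×2.2401 + 0.13×1.0065 + 0.26×2.2039 = 1.4653
E(R_P) = R_f + β_P × MRP = 4.17% + 1.4653 × 4.40% = 10.62%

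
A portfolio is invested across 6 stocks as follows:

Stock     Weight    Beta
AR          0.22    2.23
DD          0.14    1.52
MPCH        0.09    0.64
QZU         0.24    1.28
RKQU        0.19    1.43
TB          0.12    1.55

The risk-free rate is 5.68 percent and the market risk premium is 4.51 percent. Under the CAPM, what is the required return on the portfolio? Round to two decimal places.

β_P = Σ w_i β_i = 0.22×2.23 + 0.14×1.52 + 0.09×0.64 + 0.24×1.28 + 0.19×1.43 + 0.12×1.55 = 1.5259
E(R_P) = R_f + β_P × MRP = 5.68% + 1.5259 × 4.51% = 12.56%

12.56%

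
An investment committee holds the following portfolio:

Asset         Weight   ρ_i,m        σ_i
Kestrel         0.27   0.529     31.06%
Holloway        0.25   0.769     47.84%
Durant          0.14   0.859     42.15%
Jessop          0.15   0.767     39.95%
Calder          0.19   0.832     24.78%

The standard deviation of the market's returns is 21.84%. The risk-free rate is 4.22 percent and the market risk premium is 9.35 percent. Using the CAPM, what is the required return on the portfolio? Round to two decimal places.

β_Kestrel = 0.529 × 31.06% / 21.84% = 0.7523
β_Holloway = 0.769 × 47.84% / 21.84% = 1.6845
β_Durant = 0.859 × 42.15% / 21.84% = 1.6578
β_Jessop = 0.767 × 39.95% / 21.84% = 1.4030
β_Calder = 0.832 × 24.78% / 21.84% = 0.9440
β_P = Σ w_i β_i = 0.27×0.7523 + 0.25×1.6845 + 0.14×1.6578 + 0.15×1.4030 + 0.19×0.9440 = 1.2461
E(R_P) = R_f + β_P × MRP = 4.22% + 1.2461 × 9.35% = 15.87%

15.87%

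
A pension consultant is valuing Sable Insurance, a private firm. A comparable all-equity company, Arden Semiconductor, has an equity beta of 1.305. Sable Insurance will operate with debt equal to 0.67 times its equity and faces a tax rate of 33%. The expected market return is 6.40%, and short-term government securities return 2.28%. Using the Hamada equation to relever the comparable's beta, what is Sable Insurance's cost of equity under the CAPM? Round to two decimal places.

10.07%

β_L = β_U × [1 + (1 − t)(D/E)] = 1.305 × [1 + (1 − 0.33) × 0.67]
    = 1.305 × [1 + 0.67 × 0.67] = 1.305 × 1.4489 = 1.8908
MRP = 6.40% − 2.28% = 4.12%
E(R) = R_f + β_L × MRP = 2.28% + 1.8908 × 4.12% = 10.07%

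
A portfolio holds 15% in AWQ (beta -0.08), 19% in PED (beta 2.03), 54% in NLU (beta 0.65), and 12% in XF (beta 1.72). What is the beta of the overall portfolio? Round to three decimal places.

0.931

β_P = Σ w_i β_i = 0.15×-0.08 + 0.19×2.03 + 0.54×0.65 + 0.12×1.72 = 0.9311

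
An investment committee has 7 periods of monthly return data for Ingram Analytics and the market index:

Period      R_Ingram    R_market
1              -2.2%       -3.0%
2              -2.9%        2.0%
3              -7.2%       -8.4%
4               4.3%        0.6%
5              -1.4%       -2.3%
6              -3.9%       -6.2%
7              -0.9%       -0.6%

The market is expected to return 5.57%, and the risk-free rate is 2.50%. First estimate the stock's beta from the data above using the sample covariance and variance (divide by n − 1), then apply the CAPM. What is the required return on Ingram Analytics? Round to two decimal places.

4.57%

Mean R_i = (-2.2 − 2.9 − 7.2 + 4.3 − 1.4 − 3.9 − 0.9) / 7 = -2.0286%
Mean R_m = (-3.0 + 2.0 − 8.4 + 0.6 − 2.3 − 6.2 − 0.6) / 7 = -2.5571%
Σ(R_i − R̄_i)(R_m − R̄_m) = 55.4886  ⇒  Cov = 55.4886 / 6 = 9.2481
Σ(R_m − R̄_m)² = 82.2371  ⇒  Var(R_m) = 82.2371 / 6 = 13.7062
β = Cov / Var(R_m) = 9.2481 / 13.7062 = 0.6747
MRP = 5.57% − 2.50% = 3.07%
E(R) = R_f + β × MRP = 2.50% + 0.6747 × 3.07% = 4.57%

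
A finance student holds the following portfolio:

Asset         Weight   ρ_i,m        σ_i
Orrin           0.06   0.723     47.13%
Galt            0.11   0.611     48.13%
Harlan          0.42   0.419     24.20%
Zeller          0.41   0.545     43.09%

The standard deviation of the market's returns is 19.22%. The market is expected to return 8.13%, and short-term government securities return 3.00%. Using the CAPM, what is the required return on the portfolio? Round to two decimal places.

β_Orrin = 0.723 × 47.13% / 19.22% = 1.7729
β_Galt = 0.611 × 48.13% / 19.22% = 1.5300
β_Harlan = 0.419 × 24.20% / 19.22% = 0.5276
β_Zeller = 0.545 × 43.09% / 19.22% = 1.2219
β_P = Σ w_i β_i = 0.06×1.7729 + 0.11×1.5300 + 0.42×0.5276 + 0.41×1.2219 = 0.9972
MRP = 8.13% − 3.00% = 5.13%
E(R_P) = R_f + β_P × MRP = 3.00% + 0.9972 × 5.13% = 8.12%

8.12%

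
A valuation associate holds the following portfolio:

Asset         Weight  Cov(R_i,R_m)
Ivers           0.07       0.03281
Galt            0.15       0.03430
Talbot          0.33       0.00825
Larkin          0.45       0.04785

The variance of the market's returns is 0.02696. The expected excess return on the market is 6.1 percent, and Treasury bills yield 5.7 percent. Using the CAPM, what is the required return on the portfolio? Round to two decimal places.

β_Ivers = 0.03281 / 0.02696 = 1.2170
β_Galt = 0.03430 / 0.02696 = 1.2723
β_Talbot = 0.00825 / 0.02696 = 0.3060
β_Larkin = 0.04785 / 0.02696 = 1.7749
β_P = Σ w_i β_i = 0.07×1.2170 + 0.15×1.2723 + 0.33×0.3060 + 0.45×1.7749 = 1.1757
E(R_P) = R_f + β_P × MRP = 5.7% + 1.1757 × 6.1% = 12.87%

12.87%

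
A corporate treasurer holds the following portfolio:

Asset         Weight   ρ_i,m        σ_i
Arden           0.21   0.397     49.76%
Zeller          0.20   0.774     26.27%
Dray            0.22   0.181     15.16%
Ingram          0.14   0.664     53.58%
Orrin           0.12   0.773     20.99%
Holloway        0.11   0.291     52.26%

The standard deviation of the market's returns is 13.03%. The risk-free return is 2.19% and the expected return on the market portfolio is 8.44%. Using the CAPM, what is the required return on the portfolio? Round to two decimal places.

10.55%

β_Arden = 0.397 × 49.76% / 13.03% = 1.5161
β_Zeller = 0.774 × 26.27% / 13.03% = 1.5605
β_Dray = 0.181 × 15.16% / 13.03% = 0.2106
β_Ingram = 0.664 × 53.58% / 13.03% = 2.7304
β_Orrin = 0.773 × 20.99% / 13.03% = 1.2452
β_Holloway = 0.291 × 52.26% / 13.03% = 1.1671
β_P = Σ w_i β_i = 0.21×1.5161 + 0.20×1.5605 + 0.22×0.2106 + 0.14×2.7304 + 0.12×1.2452 + 0.11×1.1671 = 1.3369
MRP = 8.44% − 2.19% = 6.25%
E(R_P) = R_f + β_P × MRP = 2.19% + 1.3369 × 6.25% = 10.55%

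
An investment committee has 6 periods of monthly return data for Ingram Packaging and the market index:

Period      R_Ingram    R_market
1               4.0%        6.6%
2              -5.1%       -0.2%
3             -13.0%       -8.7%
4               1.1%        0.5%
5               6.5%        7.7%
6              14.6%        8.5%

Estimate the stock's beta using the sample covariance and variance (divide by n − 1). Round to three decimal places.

1.366

Mean R_i = (4.0 − 5.1 − 13.0 + 1.1 + 6.5 + 14.6) / 6 = 1.3500%
Mean R_m = (6.6 − 0.2 − 8.7 + 0.5 + 7.7 + 8.5) / 6 = 2.4000%
Σ(R_i − R̄_i)(R_m − R̄_m) = 295.7800  ⇒  Cov = 295.7800 / 5 = 59.1560
Σ(R_m − R̄_m)² = 216.5200  ⇒  Var(R_m) = 216.5200 / 5 = 43.3040
β = Cov / Var(R_m) = 59.1560 / 43.3040 = 1.3661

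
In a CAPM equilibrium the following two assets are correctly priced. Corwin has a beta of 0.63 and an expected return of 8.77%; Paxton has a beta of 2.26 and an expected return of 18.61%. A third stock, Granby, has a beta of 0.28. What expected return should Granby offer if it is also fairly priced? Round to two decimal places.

MRP (SML slope) = (18.61% − 8.77%) / (2.26 − 0.63) = 9.84% / 1.63 = 6.0368%
R_f (intercept) = 8.77% − 0.63 × 6.0368% = 4.9668%
E(R_Granby) = R_f + β × MRP = 4.9668% + 0.28 × 6.0368% = 6.66%

6.66%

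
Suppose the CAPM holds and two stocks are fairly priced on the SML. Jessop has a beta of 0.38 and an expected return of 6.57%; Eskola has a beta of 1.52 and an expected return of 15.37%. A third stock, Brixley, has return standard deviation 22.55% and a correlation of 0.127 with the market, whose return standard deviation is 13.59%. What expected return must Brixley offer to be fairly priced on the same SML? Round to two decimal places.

5.26%

MRP = (15.37% − 6.57%) / (1.52 − 0.38) = 7.7193%
R_f = 6.57% − 0.38 × 7.7193% = 3.6367%
β_Brixley = ρ·σ_i/σ_m = 0.127 × 22.55 / 13.59 = 0.2107
E(R_Brixley) = R_f + β × MRP = 3.6367% + 0.2107 × 7.7193% = 5.26%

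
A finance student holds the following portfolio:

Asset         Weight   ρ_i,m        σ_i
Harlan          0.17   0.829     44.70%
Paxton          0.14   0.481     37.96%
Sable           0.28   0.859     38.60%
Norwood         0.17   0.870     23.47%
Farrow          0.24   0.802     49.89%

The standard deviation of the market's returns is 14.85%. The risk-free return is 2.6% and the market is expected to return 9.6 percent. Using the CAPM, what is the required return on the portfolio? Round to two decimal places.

17.31%

β_Harlan = 0.829 × 44.70% / 14.85% = 2.4954
β_Paxton = 0.481 × 37.96% / 14.85% = 1.2295
β_Sable = 0.859 × 38.60% / 14.85% = 2.2328
β_Norwood = 0.870 × 23.47% / 14.85% = 1.3750
β_Farrow = 0.802 × 49.89% / 14.85% = 2.6944
β_P = Σ w_i β_i = 0.17×2.4954 + 0.14×1.2295 + 0.28×2.2328 + 0.17×1.3750 + 0.24×2.6944 = 2.1019
MRP = 9.6% − 2.6% = 7.00%
E(R_P) = R_f + β_P × MRP = 2.6% + 2.1019 × 7.0% = 17.31%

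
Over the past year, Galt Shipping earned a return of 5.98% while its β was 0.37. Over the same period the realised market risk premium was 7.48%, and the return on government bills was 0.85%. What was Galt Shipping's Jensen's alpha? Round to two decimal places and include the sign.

CAPM benchmark = R_f + β(R_m − R_f) = 0.85% + 0.37 × 7.48% = 3.6176%
α = actual − benchmark = 5.98% − 3.6176% = +2.36%

+2.36%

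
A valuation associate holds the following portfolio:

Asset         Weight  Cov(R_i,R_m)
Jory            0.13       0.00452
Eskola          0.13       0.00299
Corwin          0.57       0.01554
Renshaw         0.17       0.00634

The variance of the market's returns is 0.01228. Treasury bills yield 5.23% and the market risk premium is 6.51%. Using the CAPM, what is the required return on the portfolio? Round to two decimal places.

β_Jory = 0.00452 / 0.01228 = 0.3681
β_Eskola = 0.00299 / 0.01228 = 0.2435
β_Corwin = 0.01554 / 0.01228 = 1.2655
β_Renshaw = 0.00634 / 0.01228 = 0.5163
β_P = Σ w_i β_i = 0.13×0.3681 + 0.13×0.2435 + 0.57×1.2655 + 0.17×0.5163 = 0.8886
E(R_P) = R_f + β_P × MRP = 5.23% + 0.8886 × 6.51% = 11.01%

11.01%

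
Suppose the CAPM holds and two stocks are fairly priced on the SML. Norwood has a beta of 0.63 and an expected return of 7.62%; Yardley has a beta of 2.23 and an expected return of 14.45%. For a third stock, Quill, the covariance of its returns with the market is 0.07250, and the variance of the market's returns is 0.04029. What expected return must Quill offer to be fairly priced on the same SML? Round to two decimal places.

MRP = (14.45% − 7.62%) / (2.23 − 0.63) = 4.2688%
R_f = 7.62% − 0.63 × 4.2688% = 4.9307%
β_Quill = Cov / Var(R_m) = 0.07250 / 0.04029 = 1.7995
E(R_Quill) = R_f + β × MRP = 4.9307% + 1.7995 × 4.2688% = 12.61%

12.61%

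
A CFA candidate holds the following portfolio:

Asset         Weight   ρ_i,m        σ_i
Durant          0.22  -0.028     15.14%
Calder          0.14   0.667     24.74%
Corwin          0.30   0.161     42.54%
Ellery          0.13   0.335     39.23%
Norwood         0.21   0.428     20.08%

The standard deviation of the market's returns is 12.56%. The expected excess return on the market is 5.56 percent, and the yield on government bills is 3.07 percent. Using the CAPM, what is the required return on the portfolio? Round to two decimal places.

6.52%

β_Durant = -0.028 × 15.14% / 12.56% = -0.0338
β_Calder = 0.667 × 24.74% / 12.56% = 1.3138
β_Corwin = 0.161 × 42.54% / 12.56% = 0.5453
β_Ellery = 0.335 × 39.23% / 12.56% = 1.0463
β_Norwood = 0.428 × 20.08% / 12.56% = 0.6843
β_P = Σ w_i β_i = 0.22×-0.0338 + 0.14×1.3138 + 0.30×0.5453 + 0.13×1.0463 + 0.21×0.6843 = 0.6198
E(R_P) = R_f + β_P × MRP = 3.07% + 0.6198 × 5.56% = 6.52%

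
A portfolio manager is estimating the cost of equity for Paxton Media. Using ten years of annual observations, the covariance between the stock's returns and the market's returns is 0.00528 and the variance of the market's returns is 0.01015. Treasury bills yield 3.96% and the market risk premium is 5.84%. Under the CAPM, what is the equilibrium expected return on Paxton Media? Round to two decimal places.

7.00%

β = Cov(R_i, R_m) / Var(R_m) = 0.00528 / 0.01015 = 0.5202
E(R) = R_f + β × MRP = 3.96% + 0.5202 × 5.84% = 7.00%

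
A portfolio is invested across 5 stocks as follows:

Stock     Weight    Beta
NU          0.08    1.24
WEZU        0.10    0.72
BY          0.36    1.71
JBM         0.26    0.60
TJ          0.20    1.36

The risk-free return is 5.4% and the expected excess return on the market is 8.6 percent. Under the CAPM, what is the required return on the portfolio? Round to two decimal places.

15.85%

β_P = Σ w_i β_i = 0.08×1.24 + 0.10×0.72 + 0.36×1.71 + 0.26×0.60 + 0.20×1.36 = 1.2148
E(R_P) = R_f + β_P × MRP = 5.4% + 1.2148 × 8.6% = 15.85%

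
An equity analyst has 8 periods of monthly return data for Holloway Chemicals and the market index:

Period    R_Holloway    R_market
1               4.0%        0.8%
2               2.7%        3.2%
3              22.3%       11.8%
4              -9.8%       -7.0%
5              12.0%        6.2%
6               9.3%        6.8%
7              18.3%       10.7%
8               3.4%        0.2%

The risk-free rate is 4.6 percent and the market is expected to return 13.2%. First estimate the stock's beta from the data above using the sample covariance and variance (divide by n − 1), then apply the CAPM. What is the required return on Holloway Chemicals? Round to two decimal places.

Mean R_i = (4.0 + 2.7 + 22.3 − 9.8 + 12.0 + 9.3 + 18.3 + 3.4) / 8 = 7.7750%
Mean R_m = (0.8 + 3.2 + 11.8 − 7.0 + 6.2 + 6.8 + 10.7 + 0.2) / 8 = 4.0875%
Σ(R_i − R̄_i)(R_m − R̄_m) = 423.4675  ⇒  Cov = 423.4675 / 7 = 60.4954
Σ(R_m − R̄_m)² = 264.6688  ⇒  Var(R_m) = 264.6688 / 7 = 37.8098
β = Cov / Var(R_m) = 60.4954 / 37.8098 = 1.6000
MRP = 13.2% − 4.6% = 8.60%
E(R) = R_f + β × MRP = 4.6% + 1.6000 × 8.6% = 18.36%

18.36%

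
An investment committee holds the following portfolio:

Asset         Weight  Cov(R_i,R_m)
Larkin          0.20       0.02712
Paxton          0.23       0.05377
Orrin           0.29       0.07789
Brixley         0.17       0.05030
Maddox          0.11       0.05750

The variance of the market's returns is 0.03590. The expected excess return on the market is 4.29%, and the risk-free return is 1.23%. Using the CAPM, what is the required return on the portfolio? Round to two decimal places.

β_Larkin = 0.02712 / 0.03590 = 0.7554
β_Paxton = 0.05377 / 0.03590 = 1.4978
β_Orrin = 0.07789 / 0.03590 = 2.1696
β_Brixley = 0.05030 / 0.03590 = 1.4011
β_Maddox = 0.05750 / 0.03590 = 1.6017
β_P = Σ w_i β_i = 0.20×0.7554 + 0.23×1.4978 + 0.29×2.1696 + 0.17×1.4011 + 0.11×1.6017 = 1.5391
E(R_P) = R_f + β_P × MRP = 1.23% + 1.5391 × 4.29% = 7.83%

7.83%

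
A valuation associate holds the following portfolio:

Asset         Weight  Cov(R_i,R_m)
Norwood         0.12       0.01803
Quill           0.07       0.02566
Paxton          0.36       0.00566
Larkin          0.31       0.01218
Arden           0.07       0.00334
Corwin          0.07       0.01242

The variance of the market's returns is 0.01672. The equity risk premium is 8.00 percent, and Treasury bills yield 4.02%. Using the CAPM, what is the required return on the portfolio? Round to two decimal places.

β_Norwood = 0.01803 / 0.01672 = 1.0783
β_Quill = 0.02566 / 0.01672 = 1.5347
β_Paxton = 0.00566 / 0.01672 = 0.3385
β_Larkin = 0.01218 / 0.01672 = 0.7285
β_Arden = 0.00334 / 0.01672 = 0.1998
β_Corwin = 0.01242 / 0.01672 = 0.7428
β_P = Σ w_i β_i = 0.12×1.0783 + 0.07×1.5347 + 0.36×0.3385 + 0.31×0.7285 + 0.07×0.1998 + 0.07×0.7428 = 0.6505
E(R_P) = R_f + β_P × MRP = 4.02% + 0.6505 × 8.00% = 9.22%

9.22%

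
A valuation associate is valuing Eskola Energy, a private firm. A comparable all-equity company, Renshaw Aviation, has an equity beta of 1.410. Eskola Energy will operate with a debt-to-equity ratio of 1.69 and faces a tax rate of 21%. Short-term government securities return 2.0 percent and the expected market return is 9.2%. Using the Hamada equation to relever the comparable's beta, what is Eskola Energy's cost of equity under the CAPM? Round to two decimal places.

25.71%

β_L = β_U × [1 + (1 − t)(D/E)] = 1.410 × [1 + (1 − 0.21) × 1.69]
    = 1.410 × [1 + 0.79 × 1.69] = 1.410 × 2.3351 = 3.2925
MRP = 9.2% − 2.0% = 7.20%
E(R) = R_f + β_L × MRP = 2.0% + 3.2925 × 7.2% = 25.71%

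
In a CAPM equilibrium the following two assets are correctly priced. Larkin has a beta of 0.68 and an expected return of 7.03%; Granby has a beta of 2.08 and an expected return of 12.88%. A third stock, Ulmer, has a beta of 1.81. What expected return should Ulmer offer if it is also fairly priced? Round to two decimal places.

MRP (SML slope) = (12.88% − 7.03%) / (2.08 − 0.68) = 5.85% / 1.40 = 4.1786%
R_f (intercept) = 7.03% − 0.68 × 4.1786% = 4.1886%
E(R_Ulmer) = R_f + β × MRP = 4.1886% + 1.81 × 4.1786% = 11.75%

11.75%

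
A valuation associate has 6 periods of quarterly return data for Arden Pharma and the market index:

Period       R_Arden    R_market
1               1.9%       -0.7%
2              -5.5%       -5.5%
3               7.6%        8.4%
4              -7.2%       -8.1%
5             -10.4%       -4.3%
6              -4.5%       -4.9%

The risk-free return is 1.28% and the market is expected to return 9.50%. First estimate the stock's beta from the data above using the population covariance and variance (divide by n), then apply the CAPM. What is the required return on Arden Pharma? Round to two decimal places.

Mean R_i = (1.9 − 5.5 + 7.6 − 7.2 − 10.4 − 4.5) / 6 = -3.0167%
Mean R_m = (-0.7 − 5.5 + 8.4 − 8.1 − 4.3 − 4.9) / 6 = -2.5167%
Σ(R_i − R̄_i)(R_m − R̄_m) = 172.2983  ⇒  Cov = 172.2983 / 6 = 28.7164
Σ(R_m − R̄_m)² = 171.4083  ⇒  Var(R_m) = 171.4083 / 6 = 28.5681
β = Cov / Var(R_m) = 28.7164 / 28.5681 = 1.0052
MRP = 9.50% − 1.28% = 8.22%
E(R) = R_f + β × MRP = 1.28% + 1.0052 × 8.22% = 9.54%

9.54%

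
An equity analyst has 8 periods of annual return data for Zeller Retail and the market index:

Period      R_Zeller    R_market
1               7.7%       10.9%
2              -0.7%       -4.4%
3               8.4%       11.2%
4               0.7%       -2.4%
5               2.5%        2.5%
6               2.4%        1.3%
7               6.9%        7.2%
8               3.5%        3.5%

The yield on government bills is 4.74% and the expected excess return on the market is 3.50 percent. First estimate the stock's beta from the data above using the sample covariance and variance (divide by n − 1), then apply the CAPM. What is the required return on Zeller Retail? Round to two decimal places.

Mean R_i = (7.7 − 0.7 + 8.4 + 0.7 + 2.5 + 2.4 + 6.9 + 3.5) / 8 = 3.9250%
Mean R_m = (10.9 − 4.4 + 11.2 − 2.4 + 2.5 + 1.3 + 7.2 + 3.5) / 8 = 3.7250%
Σ(R_i − R̄_i)(R_m − R̄_m) = 133.7450  ⇒  Cov = 133.7450 / 7 = 19.1064
Σ(R_m − R̄_m)² = 230.3950  ⇒  Var(R_m) = 230.3950 / 7 = 32.9136
β = Cov / Var(R_m) = 19.1064 / 32.9136 = 0.5805
E(R) = R_f + β × MRP = 4.74% + 0.5805 × 3.50% = 6.77%

6.77%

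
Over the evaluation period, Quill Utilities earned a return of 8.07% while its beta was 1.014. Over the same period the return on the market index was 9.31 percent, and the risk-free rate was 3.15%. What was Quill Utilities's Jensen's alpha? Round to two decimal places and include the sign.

Market excess return = 9.31% − 3.15% = 6.16%
CAPM benchmark = R_f + β(R_m − R_f) = 3.15% + 1.014 × 6.16% = 9.39624%
α = actual − benchmark = 8.07% − 9.39624% = -1.33%

-1.33%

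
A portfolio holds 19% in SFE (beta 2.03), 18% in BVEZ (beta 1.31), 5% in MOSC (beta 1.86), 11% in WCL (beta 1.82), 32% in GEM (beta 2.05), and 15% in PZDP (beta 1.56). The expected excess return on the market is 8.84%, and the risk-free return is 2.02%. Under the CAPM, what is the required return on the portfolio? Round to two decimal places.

17.97%

β_P = Σ w_i β_i = 0.19×2.03 + 0.18×1.31 + 0.05×1.86 + 0.11×1.82 + 0.32×2.05 + 0.15×1.56 = 1.8047
E(R_P) = R_f + β_P × MRP = 2.02% + 1.8047 × 8.84% = 17.97%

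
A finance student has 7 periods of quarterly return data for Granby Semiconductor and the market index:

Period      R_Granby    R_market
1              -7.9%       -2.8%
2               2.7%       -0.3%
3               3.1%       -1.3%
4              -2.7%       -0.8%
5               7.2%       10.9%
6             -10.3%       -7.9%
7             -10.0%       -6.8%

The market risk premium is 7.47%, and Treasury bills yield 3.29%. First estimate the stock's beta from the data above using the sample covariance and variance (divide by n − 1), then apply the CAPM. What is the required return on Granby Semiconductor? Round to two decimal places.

Mean R_i = (-7.9 + 2.7 + 3.1 − 2.7 + 7.2 − 10.3 − 10.0) / 7 = -2.5571%
Mean R_m = (-2.8 − 0.3 − 1.3 − 0.8 + 10.9 − 7.9 − 6.8) / 7 = -1.2857%
Σ(R_i − R̄_i)(R_m − R̄_m) = 224.2757  ⇒  Cov = 224.2757 / 6 = 37.3793
Σ(R_m − R̄_m)² = 226.1486  ⇒  Var(R_m) = 226.1486 / 6 = 37.6914
β = Cov / Var(R_m) = 37.3793 / 37.6914 = 0.9917
E(R) = R_f + β × MRP = 3.29% + 0.9917 × 7.47% = 10.70%

10.70%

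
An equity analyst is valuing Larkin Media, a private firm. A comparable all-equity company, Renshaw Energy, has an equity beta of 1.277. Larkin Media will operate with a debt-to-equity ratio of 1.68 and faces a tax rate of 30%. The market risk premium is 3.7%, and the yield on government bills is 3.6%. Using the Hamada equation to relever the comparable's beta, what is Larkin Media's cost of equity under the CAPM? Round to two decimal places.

13.88%

β_L = β_U × [1 + (1 − t)(D/E)] = 1.277 × [1 + (1 − 0.30) × 1.68]
    = 1.277 × [1 + 0.70 × 1.68] = 1.277 × 2.1760 = 2.7788
E(R) = R_f + β_L × MRP = 3.6% + 2.7788 × 3.7% = 13.88%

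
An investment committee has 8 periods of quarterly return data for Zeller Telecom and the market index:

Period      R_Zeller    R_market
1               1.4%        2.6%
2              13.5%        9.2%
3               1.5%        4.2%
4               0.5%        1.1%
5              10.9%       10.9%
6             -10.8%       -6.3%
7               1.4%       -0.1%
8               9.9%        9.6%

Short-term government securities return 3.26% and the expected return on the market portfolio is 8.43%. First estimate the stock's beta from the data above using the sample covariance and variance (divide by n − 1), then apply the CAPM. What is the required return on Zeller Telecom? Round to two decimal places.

Mean R_i = (1.4 + 13.5 + 1.5 + 0.5 + 10.9 − 10.8 + 1.4 + 9.9) / 8 = 3.5375%
Mean R_m = (2.6 + 9.2 + 4.2 + 1.1 + 10.9 − 6.3 − 0.1 + 9.6) / 8 = 3.9000%
Σ(R_i − R̄_i)(R_m − R̄_m) = 306.0700  ⇒  Cov = 306.0700 / 7 = 43.7243
Σ(R_m − R̄_m)² = 239.2400  ⇒  Var(R_m) = 239.2400 / 7 = 34.1771
β = Cov / Var(R_m) = 43.7243 / 34.1771 = 1.2793
MRP = 8.43% − 3.26% = 5.17%
E(R) = R_f + β × MRP = 3.26% + 1.2793 × 5.17% = 9.87%

9.87%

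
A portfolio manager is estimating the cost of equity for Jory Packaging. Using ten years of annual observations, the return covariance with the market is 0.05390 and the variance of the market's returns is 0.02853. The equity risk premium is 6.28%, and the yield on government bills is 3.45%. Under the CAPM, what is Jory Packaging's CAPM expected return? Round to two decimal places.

β = Cov(R_i, R_m) / Var(R_m) = 0.05390 / 0.02853 = 1.8892
E(R) = R_f + β × MRP = 3.45% + 1.8892 × 6.28% = 15.31%

15.31%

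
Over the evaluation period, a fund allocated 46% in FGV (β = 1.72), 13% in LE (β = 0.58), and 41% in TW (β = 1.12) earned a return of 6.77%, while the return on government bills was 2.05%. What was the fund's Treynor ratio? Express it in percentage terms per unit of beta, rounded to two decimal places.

β_P = 0.46×1.72 + 0.13×0.58 + 0.41×1.12 = 1.3258
Treynor = (R_P − R_f) / β_P = (6.77% − 2.05%) / 1.3258 = 4.72% / 1.3258 = 3.56%

3.56%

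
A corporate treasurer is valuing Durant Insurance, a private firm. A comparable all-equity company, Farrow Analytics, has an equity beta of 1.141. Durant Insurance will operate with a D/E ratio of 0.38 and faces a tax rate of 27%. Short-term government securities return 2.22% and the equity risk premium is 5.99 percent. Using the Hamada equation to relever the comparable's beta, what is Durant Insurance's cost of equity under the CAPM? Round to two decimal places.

10.95%

β_L = β_U × [1 + (1 − t)(D/E)] = 1.141 × [1 + (1 − 0.27) × 0.38]
    = 1.141 × [1 + 0.73 × 0.38] = 1.141 × 1.2774 = 1.4575
E(R) = R_f + β_L × MRP = 2.22% + 1.4575 × 5.99% = 10.95%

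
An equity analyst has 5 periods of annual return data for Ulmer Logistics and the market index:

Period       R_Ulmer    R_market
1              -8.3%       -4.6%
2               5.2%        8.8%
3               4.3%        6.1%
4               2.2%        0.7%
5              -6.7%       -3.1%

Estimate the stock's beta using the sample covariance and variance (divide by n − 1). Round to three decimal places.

1.032

Mean R_i = (-8.3 + 5.2 + 4.3 + 2.2 − 6.7) / 5 = -0.6600%
Mean R_m = (-4.6 + 8.8 + 6.1 + 0.7 − 3.1) / 5 = 1.5800%
Σ(R_i − R̄_i)(R_m − R̄_m) = 137.6940  ⇒  Cov = 137.6940 / 4 = 34.4235
Σ(R_m − R̄_m)² = 133.4280  ⇒  Var(R_m) = 133.4280 / 4 = 33.3570
β = Cov / Var(R_m) = 34.4235 / 33.3570 = 1.0320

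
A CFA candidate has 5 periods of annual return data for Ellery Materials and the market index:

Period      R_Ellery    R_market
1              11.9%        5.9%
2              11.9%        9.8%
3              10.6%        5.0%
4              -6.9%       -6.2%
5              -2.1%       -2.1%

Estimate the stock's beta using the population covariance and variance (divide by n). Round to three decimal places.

Mean R_i = (11.9 + 11.9 + 10.6 − 6.9 − 2.1) / 5 = 5.0800%
Mean R_m = (5.9 + 9.8 + 5.0 − 6.2 − 2.1) / 5 = 2.4800%
Σ(R_i − R̄_i)(R_m − R̄_m) = 224.0280  ⇒  Cov = 224.0280 / 5 = 44.8056
Σ(R_m − R̄_m)² = 167.9480  ⇒  Var(R_m) = 167.9480 / 5 = 33.5896
β = Cov / Var(R_m) = 44.8056 / 33.5896 = 1.3339

1.334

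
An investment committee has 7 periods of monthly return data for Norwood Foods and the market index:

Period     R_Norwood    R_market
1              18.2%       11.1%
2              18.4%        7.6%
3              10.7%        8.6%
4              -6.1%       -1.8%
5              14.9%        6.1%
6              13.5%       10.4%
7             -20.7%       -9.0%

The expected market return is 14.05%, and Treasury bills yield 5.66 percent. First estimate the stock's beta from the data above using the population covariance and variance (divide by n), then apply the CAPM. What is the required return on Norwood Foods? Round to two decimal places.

Mean R_i = (18.2 + 18.4 + 10.7 − 6.1 + 14.9 + 13.5 − 20.7) / 7 = 6.9857%
Mean R_m = (11.1 + 7.6 + 8.6 − 1.8 + 6.1 + 10.4 − 9.0) / 7 = 4.7143%
Σ(R_i − R̄_i)(R_m − R̄_m) = 631.9214  ⇒  Cov = 631.9214 / 7 = 90.2745
Σ(R_m − R̄_m)² = 328.9686  ⇒  Var(R_m) = 328.9686 / 7 = 46.9955
β = Cov / Var(R_m) = 90.2745 / 46.9955 = 1.9209
MRP = 14.05% − 5.66% = 8.39%
E(R) = R_f + β × MRP = 5.66% + 1.9209 × 8.39% = 21.78%

21.78%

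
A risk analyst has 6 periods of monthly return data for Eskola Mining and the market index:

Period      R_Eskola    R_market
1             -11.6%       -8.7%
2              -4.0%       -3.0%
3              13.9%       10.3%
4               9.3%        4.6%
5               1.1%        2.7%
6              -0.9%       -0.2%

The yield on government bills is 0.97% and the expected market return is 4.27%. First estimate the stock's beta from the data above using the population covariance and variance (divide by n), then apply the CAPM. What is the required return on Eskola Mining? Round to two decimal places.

Mean R_i = (-11.6 − 4.0 + 13.9 + 9.3 + 1.1 − 0.9) / 6 = 1.3000%
Mean R_m = (-8.7 − 3.0 + 10.3 + 4.6 + 2.7 − 0.2) / 6 = 0.9500%
Σ(R_i − R̄_i)(R_m − R̄_m) = 294.6100  ⇒  Cov = 294.6100 / 6 = 49.1017
Σ(R_m − R̄_m)² = 213.8550  ⇒  Var(R_m) = 213.8550 / 6 = 35.6425
β = Cov / Var(R_m) = 49.1017 / 35.6425 = 1.3776
MRP = 4.27% − 0.97% = 3.30%
E(R) = R_f + β × MRP = 0.97% + 1.3776 × 3.30% = 5.52%

5.52%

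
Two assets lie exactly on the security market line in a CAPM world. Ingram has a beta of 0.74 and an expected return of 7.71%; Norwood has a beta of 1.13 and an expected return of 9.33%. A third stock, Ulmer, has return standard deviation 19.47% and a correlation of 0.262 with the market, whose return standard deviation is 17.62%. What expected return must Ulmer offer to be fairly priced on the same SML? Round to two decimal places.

MRP = (9.33% − 7.71%) / (1.13 − 0.74) = 4.1538%
R_f = 7.71% − 0.74 × 4.1538% = 4.6362%
β_Ulmer = ρ·σ_i/σ_m = 0.262 × 19.47 / 17.62 = 0.2895
E(R_Ulmer) = R_f + β × MRP = 4.6362% + 0.2895 × 4.1538% = 5.84%

5.84%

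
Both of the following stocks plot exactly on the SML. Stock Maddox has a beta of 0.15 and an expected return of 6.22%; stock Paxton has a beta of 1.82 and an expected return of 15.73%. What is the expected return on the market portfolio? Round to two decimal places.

11.06%

Both satisfy E(R) = R_f + β·MRP, so the slope of the SML is
MRP = (15.73% − 6.22%) / (1.82 − 0.15) = 9.51% / 1.67 = 5.6946%
R_f = E(R_Maddox) − β_Maddox·MRP = 6.22% − 0.15 × 5.6946% = 5.3658%
E(R_m) = R_f + MRP = 5.3658% + 5.6946% = 11.06%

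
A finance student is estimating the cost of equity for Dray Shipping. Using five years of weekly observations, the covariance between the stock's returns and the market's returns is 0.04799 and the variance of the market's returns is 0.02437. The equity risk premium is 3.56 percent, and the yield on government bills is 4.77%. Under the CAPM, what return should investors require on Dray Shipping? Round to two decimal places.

11.78%

β = Cov(R_i, R_m) / Var(R_m) = 0.04799 / 0.02437 = 1.9692
E(R) = R_f + β × MRP = 4.77% + 1.9692 × 3.56% = 11.78%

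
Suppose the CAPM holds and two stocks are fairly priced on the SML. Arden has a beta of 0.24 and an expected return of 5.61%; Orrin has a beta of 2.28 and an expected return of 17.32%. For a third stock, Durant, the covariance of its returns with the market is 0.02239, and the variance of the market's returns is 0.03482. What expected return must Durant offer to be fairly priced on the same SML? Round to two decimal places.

7.92%

MRP = (17.32% − 5.61%) / (2.28 − 0.24) = 5.7402%
R_f = 5.61% − 0.24 × 5.7402% = 4.2324%
β_Durant = Cov / Var(R_m) = 0.02239 / 0.03482 = 0.6430
E(R_Durant) = R_f + β × MRP = 4.2324% + 0.6430 × 5.7402% = 7.92%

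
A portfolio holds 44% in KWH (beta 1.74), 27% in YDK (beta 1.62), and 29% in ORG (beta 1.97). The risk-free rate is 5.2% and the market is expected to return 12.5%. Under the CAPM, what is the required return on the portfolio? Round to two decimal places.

β_P = Σ w_i β_i = 0.44×1.74 + 0.27×1.62 + 0.29×1.97 = 1.7743
MRP = 12.5% − 5.2% = 7.30%
E(R_P) = R_f + β_P × MRP = 5.2% + 1.7743 × 7.3% = 18.15%

18.15%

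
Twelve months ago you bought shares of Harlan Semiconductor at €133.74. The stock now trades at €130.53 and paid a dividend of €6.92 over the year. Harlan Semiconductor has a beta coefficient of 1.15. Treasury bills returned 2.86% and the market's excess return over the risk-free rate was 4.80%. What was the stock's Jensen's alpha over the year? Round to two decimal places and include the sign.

Realised HPR = (P1 + D1 − P0) / P0 = (130.53 + 6.92 − 133.74) / 133.74 = 3.71 / 133.74 = 2.7740%
CAPM required = R_f + β·MRP = 2.86% + 1.15 × 4.80% = 8.3800%
α = realised − required = 2.7740% − 8.3800% = -5.61%

-5.61%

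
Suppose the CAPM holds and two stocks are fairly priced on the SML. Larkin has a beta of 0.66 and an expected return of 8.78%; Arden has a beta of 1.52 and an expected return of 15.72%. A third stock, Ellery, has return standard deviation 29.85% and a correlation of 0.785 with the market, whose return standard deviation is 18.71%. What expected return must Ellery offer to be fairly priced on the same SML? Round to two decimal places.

MRP = (15.72% − 8.78%) / (1.52 − 0.66) = 8.0698%
R_f = 8.78% − 0.66 × 8.0698% = 3.4539%
β_Ellery = ρ·σ_i/σ_m = 0.785 × 29.85 / 18.71 = 1.2524
E(R_Ellery) = R_f + β × MRP = 3.4539% + 1.2524 × 8.0698% = 13.56%

13.56%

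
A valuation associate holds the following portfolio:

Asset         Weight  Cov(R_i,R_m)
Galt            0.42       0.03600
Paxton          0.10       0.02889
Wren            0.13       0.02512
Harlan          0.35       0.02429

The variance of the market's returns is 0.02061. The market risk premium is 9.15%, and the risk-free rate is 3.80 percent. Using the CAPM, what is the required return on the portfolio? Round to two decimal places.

17.02%

β_Galt = 0.03600 / 0.02061 = 1.7467
β_Paxton = 0.02889 / 0.02061 = 1.4017
β_Wren = 0.02512 / 0.02061 = 1.2188
β_Harlan = 0.02429 / 0.02061 = 1.1786
β_P = Σ w_i β_i = 0.42×1.7467 + 0.10×1.4017 + 0.13×1.2188 + 0.35×1.1786 = 1.4447
E(R_P) = R_f + β_P × MRP = 3.80% + 1.4447 × 9.15% = 17.02%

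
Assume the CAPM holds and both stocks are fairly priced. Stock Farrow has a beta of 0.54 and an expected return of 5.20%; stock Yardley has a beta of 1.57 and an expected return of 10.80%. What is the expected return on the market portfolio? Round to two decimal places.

Both satisfy E(R) = R_f + β·MRP, so the slope of the SML is
MRP = (10.80% − 5.20%) / (1.57 − 0.54) = 5.60% / 1.03 = 5.4369%
R_f = E(R_Farrow) − β_Farrow·MRP = 5.20% − 0.54 × 5.4369% = 2.2641%
E(R_m) = R_f + MRP = 2.2641% + 5.4369% = 7.70%

7.70%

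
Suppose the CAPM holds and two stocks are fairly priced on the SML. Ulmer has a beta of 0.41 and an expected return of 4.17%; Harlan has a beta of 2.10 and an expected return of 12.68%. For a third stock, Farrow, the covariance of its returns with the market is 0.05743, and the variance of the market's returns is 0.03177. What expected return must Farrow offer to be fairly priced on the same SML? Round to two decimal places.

11.21%

MRP = (12.68% − 4.17%) / (2.10 − 0.41) = 5.0355%
R_f = 4.17% − 0.41 × 5.0355% = 2.1054%
β_Farrow = Cov / Var(R_m) = 0.05743 / 0.03177 = 1.8077
E(R_Farrow) = R_f + β × MRP = 2.1054% + 1.8077 × 5.0355% = 11.21%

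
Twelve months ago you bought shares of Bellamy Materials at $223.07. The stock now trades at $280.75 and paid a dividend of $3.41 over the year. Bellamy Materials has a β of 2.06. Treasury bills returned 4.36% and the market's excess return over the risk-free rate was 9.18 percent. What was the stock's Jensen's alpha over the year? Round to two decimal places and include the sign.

+4.12%

Realised HPR = (P1 + D1 − P0) / P0 = (280.75 + 3.41 − 223.07) / 223.07 = 61.09 / 223.07 = 27.3860%
CAPM required = R_f + β·MRP = 4.36% + 2.06 × 9.18% = 23.2708%
α = realised − required = 27.3860% − 23.2708% = +4.12%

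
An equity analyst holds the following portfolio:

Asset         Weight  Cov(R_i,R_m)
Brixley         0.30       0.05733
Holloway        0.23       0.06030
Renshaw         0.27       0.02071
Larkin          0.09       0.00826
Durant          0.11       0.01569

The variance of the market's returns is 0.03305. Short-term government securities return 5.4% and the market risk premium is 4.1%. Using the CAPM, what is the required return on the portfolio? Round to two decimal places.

β_Brixley = 0.05733 / 0.03305 = 1.7346
β_Holloway = 0.06030 / 0.03305 = 1.8245
β_Renshaw = 0.02071 / 0.03305 = 0.6266
β_Larkin = 0.00826 / 0.03305 = 0.2499
β_Durant = 0.01569 / 0.03305 = 0.4747
β_P = Σ w_i β_i = 0.30×1.7346 + 0.23×1.8245 + 0.27×0.6266 + 0.09×0.2499 + 0.11×0.4747 = 1.1839
E(R_P) = R_f + β_P × MRP = 5.4% + 1.1839 × 4.1% = 10.25%

10.25%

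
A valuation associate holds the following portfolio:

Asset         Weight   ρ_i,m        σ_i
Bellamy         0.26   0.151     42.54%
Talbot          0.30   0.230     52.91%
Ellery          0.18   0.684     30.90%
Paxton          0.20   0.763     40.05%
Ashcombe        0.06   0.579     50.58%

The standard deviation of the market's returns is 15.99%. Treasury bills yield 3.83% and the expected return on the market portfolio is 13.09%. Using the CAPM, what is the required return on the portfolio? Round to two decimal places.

β_Bellamy = 0.151 × 42.54% / 15.99% = 0.4017
β_Talbot = 0.230 × 52.91% / 15.99% = 0.7611
β_Ellery = 0.684 × 30.90% / 15.99% = 1.3218
β_Paxton = 0.763 × 40.05% / 15.99% = 1.9111
β_Ashcombe = 0.579 × 50.58% / 15.99% = 1.8315
β_P = Σ w_i β_i = 0.26×0.4017 + 0.30×0.7611 + 0.18×1.3218 + 0.20×1.9111 + 0.06×1.8315 = 1.0628
MRP = 13.09% − 3.83% = 9.26%
E(R_P) = R_f + β_P × MRP = 3.83% + 1.0628 × 9.26% = 13.67%

13.67%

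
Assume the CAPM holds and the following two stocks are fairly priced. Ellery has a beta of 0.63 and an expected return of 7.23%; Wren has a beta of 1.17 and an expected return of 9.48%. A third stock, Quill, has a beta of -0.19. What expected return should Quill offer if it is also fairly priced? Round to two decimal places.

MRP (SML slope) = (9.48% − 7.23%) / (1.17 − 0.63) = 2.25% / 0.54 = 4.1667%
R_f (intercept) = 7.23% − 0.63 × 4.1667% = 4.6050%
E(R_Quill) = R_f + β × MRP = 4.6050% + -0.19 × 4.1667% = 3.81%

3.81%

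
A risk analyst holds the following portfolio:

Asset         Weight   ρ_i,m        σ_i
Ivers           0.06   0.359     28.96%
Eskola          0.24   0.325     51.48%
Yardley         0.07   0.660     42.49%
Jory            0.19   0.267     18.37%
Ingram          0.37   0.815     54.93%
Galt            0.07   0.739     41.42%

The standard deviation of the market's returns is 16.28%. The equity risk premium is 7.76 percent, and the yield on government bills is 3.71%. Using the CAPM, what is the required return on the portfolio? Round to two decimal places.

16.22%

β_Ivers = 0.359 × 28.96% / 16.28% = 0.6386
β_Eskola = 0.325 × 51.48% / 16.28% = 1.0277
β_Yardley = 0.660 × 42.49% / 16.28% = 1.7226
β_Jory = 0.267 × 18.37% / 16.28% = 0.3013
β_Ingram = 0.815 × 54.93% / 16.28% = 2.7499
β_Galt = 0.739 × 41.42% / 16.28% = 1.8802
β_P = Σ w_i β_i = 0.06×0.6386 + 0.24×1.0277 + 0.07×1.7226 + 0.19×0.3013 + 0.37×2.7499 + 0.07×1.8802 = 1.6119
E(R_P) = R_f + β_P × MRP = 3.71% + 1.6119 × 7.76% = 16.22%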